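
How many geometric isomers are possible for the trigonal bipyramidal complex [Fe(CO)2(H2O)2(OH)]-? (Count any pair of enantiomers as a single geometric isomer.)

5

A trigonal bipyramid has two axial and three equatorial sites, which are chemically inequivalent.
Exhaustive case analysis gives 5 geometric isomers.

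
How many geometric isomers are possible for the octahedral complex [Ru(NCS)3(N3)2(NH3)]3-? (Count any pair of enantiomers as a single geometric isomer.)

3

The six octahedral sites form three mutually perpendicular trans pairs.
There are 3 geometric isomers: NCS mer, N3 trans; NCS fac, N3 cis; NCS mer, N3 cis.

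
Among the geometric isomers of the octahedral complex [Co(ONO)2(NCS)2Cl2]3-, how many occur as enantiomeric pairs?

In an octahedral complex each vertex has one trans partner and four cis neighbours.
There are 5 geometric isomers: ONO trans, NCS trans, Cl trans; ONO cis, NCS cis, Cl trans; ONO trans, NCS cis, Cl cis; ONO cis, NCS cis, Cl cis (chiral); ONO cis, NCS trans, Cl cis.
One of these lacks any improper symmetry element and so occurs as an enantiomeric pair, giving 5 + 1 = 6 stereoisomers in total.

1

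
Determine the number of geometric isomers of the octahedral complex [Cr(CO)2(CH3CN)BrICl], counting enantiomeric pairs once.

9

In an octahedral complex each vertex has one trans partner and four cis neighbours.
Systematic enumeration (placing each ligand type in turn and discarding arrangements equivalent by rotation or reflection) gives 9 geometric isomers.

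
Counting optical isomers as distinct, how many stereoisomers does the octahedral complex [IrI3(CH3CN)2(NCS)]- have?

3

The six octahedral sites form three mutually perpendicular trans pairs.
The distinct arrangements are (3 in all): I mer, CH3CN trans; I fac, CH3CN cis; I mer, CH3CN cis.
Each arrangement has an internal mirror plane or centre of symmetry, so none is chiral.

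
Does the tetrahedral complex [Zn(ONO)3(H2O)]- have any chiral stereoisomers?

no

All four vertices of a tetrahedron are equivalent and mutually adjacent, so cis/trans isomerism cannot arise.
Only one geometric arrangement is possible.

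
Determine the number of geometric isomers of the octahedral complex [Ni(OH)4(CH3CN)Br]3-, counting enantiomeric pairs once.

In an octahedral complex each vertex has one trans partner and four cis neighbours.
There are 2 geometric isomers: CH3CN and Br mutually trans; CH3CN and Br mutually cis.

2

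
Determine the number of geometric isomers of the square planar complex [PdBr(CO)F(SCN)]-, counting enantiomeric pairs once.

3

Systematic placement gives 3 geometric isomers: (Br/F trans, CO/SCN trans); (Br/SCN trans, CO/F trans); (Br/CO trans, F/SCN trans).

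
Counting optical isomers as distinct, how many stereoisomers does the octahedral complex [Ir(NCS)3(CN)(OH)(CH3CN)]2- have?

5

There are 4 geometric isomers: NCS mer (3 arrangements); NCS fac (chiral).
One of these lacks any improper symmetry element and so occurs as an enantiomeric pair, giving 4 + 1 = 5 stereoisomers in total.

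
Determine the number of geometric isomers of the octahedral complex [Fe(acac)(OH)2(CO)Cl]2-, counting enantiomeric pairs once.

In an octahedral complex each vertex has one trans partner and four cis neighbours.
Each acac is bidentate and must span two cis positions.
The distinct arrangements are (4 in all): OH cis (3 arrangements, 2 chiral); OH trans.

4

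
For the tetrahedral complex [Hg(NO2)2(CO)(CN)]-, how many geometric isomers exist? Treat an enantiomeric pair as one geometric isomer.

1

Only one geometric arrangement is possible.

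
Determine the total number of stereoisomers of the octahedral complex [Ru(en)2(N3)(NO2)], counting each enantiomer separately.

In an octahedral complex each vertex has one trans partner and four cis neighbours.
Each en is bidentate and must span two cis positions.
Systematic placement gives 2 geometric isomers: N3 and NO2 mutually trans; N3 and NO2 mutually cis (chiral).
One of these lacks any improper symmetry element and so occurs as an enantiomeric pair, giving 2 + 1 = 3 stereoisomers in total.

3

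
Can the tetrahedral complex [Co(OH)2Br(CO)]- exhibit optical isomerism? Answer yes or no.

In a tetrahedral complex all four positions are equivalent and every pair of ligands is adjacent — there is no cis/trans distinction.
Only one geometric arrangement is possible.

no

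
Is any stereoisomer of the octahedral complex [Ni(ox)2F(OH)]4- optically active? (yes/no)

yes

In an octahedral complex each vertex has one trans partner and four cis neighbours.
Each ox is bidentate and must span two cis positions.
Working through the distinct placements yields 2 geometric isomers: F and OH mutually trans; F and OH mutually cis (chiral).
One of these lacks any improper symmetry element and so occurs as an enantiomeric pair, giving 2 + 1 = 3 stereoisomers in total.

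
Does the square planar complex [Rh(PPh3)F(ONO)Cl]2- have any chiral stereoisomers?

no

The distinct arrangements are (3 in all): (Cl/ONO trans, F/PPh3 trans); (Cl/PPh3 trans, F/ONO trans); (Cl/F trans, ONO/PPh3 trans).
Each arrangement has an internal mirror plane or centre of symmetry, so none is chiral.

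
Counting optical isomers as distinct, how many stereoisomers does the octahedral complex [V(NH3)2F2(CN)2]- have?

6

An octahedron has six vertices in three trans pairs; every non-trans pair is cis.
There are 5 geometric isomers: NH3 trans, F trans, CN trans; NH3 cis, F cis, CN trans; NH3 trans, F cis, CN cis; NH3 cis, F cis, CN cis (chiral); NH3 cis, F trans, CN cis.
One of these lacks any improper symmetry element and so occurs as an enantiomeric pair, giving 5 + 1 = 6 stereoisomers in total.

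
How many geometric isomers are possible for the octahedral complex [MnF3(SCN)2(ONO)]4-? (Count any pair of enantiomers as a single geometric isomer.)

3

In an octahedral complex each vertex has one trans partner and four cis neighbours.
Working through the distinct placements yields 3 geometric isomers: F mer, SCN trans; F mer, SCN cis; F fac, SCN cis.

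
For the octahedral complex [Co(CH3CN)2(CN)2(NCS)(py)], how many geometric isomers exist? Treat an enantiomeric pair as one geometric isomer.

6

In an octahedral complex each vertex has one trans partner and four cis neighbours.
Working through the distinct placements yields 6 geometric isomers: CH3CN trans, CN trans; CH3CN trans, CN cis; CH3CN cis, CN cis (3 arrangements, 2 chiral); CH3CN cis, CN trans.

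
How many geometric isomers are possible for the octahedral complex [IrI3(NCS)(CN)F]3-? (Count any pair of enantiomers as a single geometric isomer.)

4

In an octahedral complex each vertex has one trans partner and four cis neighbours.
Systematic placement gives 4 geometric isomers: I mer (3 arrangements); I fac (chiral).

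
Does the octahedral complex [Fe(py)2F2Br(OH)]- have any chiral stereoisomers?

yes

In an octahedral complex each vertex has one trans partner and four cis neighbours.
Systematic placement gives 6 geometric isomers: py trans, F cis; py cis, F cis (3 arrangements, 2 chiral); py trans, F trans; py cis, F trans.
Of these, 2 lack any improper symmetry element and so occur as enantiomeric pairs, giving 6 + 2 = 8 stereoisomers in total.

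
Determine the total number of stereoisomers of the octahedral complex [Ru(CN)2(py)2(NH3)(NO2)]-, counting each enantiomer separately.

The six octahedral sites form three mutually perpendicular trans pairs.
There are 6 geometric isomers: CN trans, py trans; CN trans, py cis; CN cis, py trans; CN cis, py cis (3 arrangements, 2 chiral).
Of these, 2 lack any improper symmetry element and so occur as enantiomeric pairs, giving 6 + 2 = 8 stereoisomers in total.

8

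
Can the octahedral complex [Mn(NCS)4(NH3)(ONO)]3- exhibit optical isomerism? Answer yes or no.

The six octahedral sites form three mutually perpendicular trans pairs.
The distinct arrangements are (2 in all): NH3 and ONO mutually trans; NH3 and ONO mutually cis.
Each arrangement has an internal mirror plane or centre of symmetry, so none is chiral.

no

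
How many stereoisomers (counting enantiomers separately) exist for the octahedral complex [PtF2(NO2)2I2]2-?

6

There are 5 geometric isomers: F trans, NO2 trans, I trans; F trans, NO2 cis, I cis; F cis, NO2 trans, I cis; F cis, NO2 cis, I cis (chiral); F cis, NO2 cis, I trans.
One of these lacks any improper symmetry element and so occurs as an enantiomeric pair, giving 5 + 1 = 6 stereoisomers in total.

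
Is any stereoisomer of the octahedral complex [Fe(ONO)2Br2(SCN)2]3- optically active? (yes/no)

yes

In an octahedral complex each vertex has one trans partner and four cis neighbours.
Working through the distinct placements yields 5 geometric isomers: ONO trans, Br trans, SCN trans; ONO cis, Br trans, SCN cis; ONO cis, Br cis, SCN trans; ONO cis, Br cis, SCN cis (chiral); ONO trans, Br cis, SCN cis.
One of these lacks any improper symmetry element and so occurs as an enantiomeric pair, giving 5 + 1 = 6 stereoisomers in total.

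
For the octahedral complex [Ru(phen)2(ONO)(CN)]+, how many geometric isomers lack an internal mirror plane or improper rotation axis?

In an octahedral complex each vertex has one trans partner and four cis neighbours.
Each phen is bidentate and must span two cis positions.
Working through the distinct placements yields 2 geometric isomers: ONO and CN mutually trans; ONO and CN mutually cis (chiral).
One of these lacks any improper symmetry element and so occurs as an enantiomeric pair, giving 2 + 1 = 3 stereoisomers in total.

1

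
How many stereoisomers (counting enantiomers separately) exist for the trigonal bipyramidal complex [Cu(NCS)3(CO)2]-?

3

A trigonal bipyramid has two axial and three equatorial sites, which are chemically inequivalent.
Systematic placement gives 3 geometric isomers: CO both axial; CO one axial, one equatorial; CO both equatorial.
Each arrangement has an internal mirror plane or centre of symmetry, so none is chiral.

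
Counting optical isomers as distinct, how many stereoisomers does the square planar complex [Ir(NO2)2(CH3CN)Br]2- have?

Systematic placement gives 2 geometric isomers: NO2 cis; NO2 trans.
Each arrangement has an internal mirror plane or centre of symmetry, so none is chiral.

2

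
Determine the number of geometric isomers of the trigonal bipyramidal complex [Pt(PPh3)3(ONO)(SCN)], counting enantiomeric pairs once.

4

A trigonal bipyramid has two axial and three equatorial sites, which are chemically inequivalent.
Systematic placement gives 4 geometric isomers: ONO axial, SCN equatorial; ONO axial, SCN axial; ONO equatorial, SCN equatorial; ONO equatorial, SCN axial.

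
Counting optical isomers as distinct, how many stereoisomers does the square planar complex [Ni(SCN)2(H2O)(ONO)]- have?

2

A square has two trans pairs of vertices; adjacent vertices are cis.
The distinct arrangements are (2 in all): SCN cis; SCN trans.
Each arrangement has an internal mirror plane or centre of symmetry, so none is chiral.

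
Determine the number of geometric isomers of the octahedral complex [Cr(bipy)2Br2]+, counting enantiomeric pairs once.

An octahedron has six vertices in three trans pairs; every non-trans pair is cis.
Each bipy is bidentate and must span two cis positions.
Systematic placement gives 2 geometric isomers: Br trans; Br cis (chiral).

2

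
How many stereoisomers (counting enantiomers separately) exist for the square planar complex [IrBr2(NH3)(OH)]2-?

2

A square has two trans pairs of vertices; adjacent vertices are cis.
Systematic placement gives 2 geometric isomers: Br cis; Br trans.
Each arrangement has an internal mirror plane or centre of symmetry, so none is chiral.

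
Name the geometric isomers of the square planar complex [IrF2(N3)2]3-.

cis and trans

A square has two trans pairs of vertices; adjacent vertices are cis.
Working through the distinct placements yields 2 geometric isomers: F cis; F trans.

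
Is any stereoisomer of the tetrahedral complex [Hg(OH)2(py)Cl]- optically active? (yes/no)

no

Only one geometric arrangement is possible.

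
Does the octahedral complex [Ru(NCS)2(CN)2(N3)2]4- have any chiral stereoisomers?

In an octahedral complex each vertex has one trans partner and four cis neighbours.
Systematic placement gives 5 geometric isomers: NCS trans, CN trans, N3 trans; NCS cis, CN trans, N3 cis; NCS trans, CN cis, N3 cis; NCS cis, CN cis, N3 cis (chiral); NCS cis, CN cis, N3 trans.
One of these lacks any improper symmetry element and so occurs as an enantiomeric pair, giving 5 + 1 = 6 stereoisomers in total.

yes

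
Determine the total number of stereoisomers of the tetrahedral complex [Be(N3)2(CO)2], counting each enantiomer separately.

1

Only one geometric arrangement is possible.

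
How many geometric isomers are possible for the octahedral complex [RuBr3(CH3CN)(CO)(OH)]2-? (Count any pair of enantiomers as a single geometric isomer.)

In an octahedral complex each vertex has one trans partner and four cis neighbours.
There are 4 geometric isomers: Br mer (3 arrangements); Br fac (chiral).

4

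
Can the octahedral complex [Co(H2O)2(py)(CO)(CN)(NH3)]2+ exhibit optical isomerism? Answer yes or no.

yes

Placing the ligands in turn and identifying arrangements related by rotation or reflection leaves 9 distinct geometric isomers.
Of these, 6 lack any improper symmetry element and so occur as enantiomeric pairs, giving 9 + 6 = 15 stereoisomers in total.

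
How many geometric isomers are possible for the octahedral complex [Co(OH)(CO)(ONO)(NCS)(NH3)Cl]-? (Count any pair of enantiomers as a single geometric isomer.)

15

In an octahedral complex each vertex has one trans partner and four cis neighbours.
Exhaustive case analysis gives 15 geometric isomers.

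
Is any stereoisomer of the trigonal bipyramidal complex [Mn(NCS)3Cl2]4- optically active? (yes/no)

no

There are 3 geometric isomers: Cl both axial; Cl one axial, one equatorial; Cl both equatorial.
Each arrangement has an internal mirror plane or centre of symmetry, so none is chiral.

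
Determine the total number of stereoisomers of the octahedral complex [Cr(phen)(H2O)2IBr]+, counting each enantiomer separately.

The six octahedral sites form three mutually perpendicular trans pairs.
Each phen is bidentate and must span two cis positions.
There are 4 geometric isomers: H2O cis (3 arrangements, 2 chiral); H2O trans.
Of these, 2 lack any improper symmetry element and so occur as enantiomeric pairs, giving 4 + 2 = 6 stereoisomers in total.

6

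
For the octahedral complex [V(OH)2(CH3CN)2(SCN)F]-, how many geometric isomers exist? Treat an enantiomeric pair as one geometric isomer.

6

In an octahedral complex each vertex has one trans partner and four cis neighbours.
Working through the distinct placements yields 6 geometric isomers: OH cis, CH3CN trans; OH trans, CH3CN trans; OH cis, CH3CN cis (3 arrangements, 2 chiral); OH trans, CH3CN cis.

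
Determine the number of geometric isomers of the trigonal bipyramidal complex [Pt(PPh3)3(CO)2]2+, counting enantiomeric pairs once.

Working through the distinct placements yields 3 geometric isomers: CO both axial; CO one axial, one equatorial; CO both equatorial.

3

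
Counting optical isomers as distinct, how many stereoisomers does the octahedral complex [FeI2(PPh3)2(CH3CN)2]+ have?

In an octahedral complex each vertex has one trans partner and four cis neighbours.
The distinct arrangements are (5 in all): I trans, PPh3 trans, CH3CN trans; I cis, PPh3 cis, CH3CN trans; I cis, PPh3 trans, CH3CN cis; I cis, PPh3 cis, CH3CN cis (chiral); I trans, PPh3 cis, CH3CN cis.
One of these lacks any improper symmetry element and so occurs as an enantiomeric pair, giving 5 + 1 = 6 stereoisomers in total.

6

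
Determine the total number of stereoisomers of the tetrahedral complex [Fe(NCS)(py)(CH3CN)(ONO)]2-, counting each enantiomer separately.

2

In a tetrahedral complex all four positions are equivalent and every pair of ligands is adjacent — there is no cis/trans distinction.
Only one geometric arrangement is possible; it has no improper symmetry element, so it exists as a pair of enantiomers (2 stereoisomers).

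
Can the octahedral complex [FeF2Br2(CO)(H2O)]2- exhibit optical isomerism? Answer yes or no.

yes

An octahedron has six vertices in three trans pairs; every non-trans pair is cis.
The distinct arrangements are (6 in all): F cis, Br trans; F trans, Br trans; F cis, Br cis (3 arrangements, 2 chiral); F trans, Br cis.
Of these, 2 lack any improper symmetry element and so occur as enantiomeric pairs, giving 6 + 2 = 8 stereoisomers in total.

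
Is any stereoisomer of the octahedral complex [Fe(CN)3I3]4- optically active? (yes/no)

The six octahedral sites form three mutually perpendicular trans pairs.
Working through the distinct placements yields 2 geometric isomers: CN mer; CN fac.
Each arrangement has an internal mirror plane or centre of symmetry, so none is chiral.

no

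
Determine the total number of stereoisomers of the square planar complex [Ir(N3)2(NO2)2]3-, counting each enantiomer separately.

2

A square has two trans pairs of vertices; adjacent vertices are cis.
There are 2 geometric isomers: N3 cis; N3 trans.
Each arrangement has an internal mirror plane or centre of symmetry, so none is chiral.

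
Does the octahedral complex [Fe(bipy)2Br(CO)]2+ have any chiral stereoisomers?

yes

In an octahedral complex each vertex has one trans partner and four cis neighbours.
Each bipy is bidentate and must span two cis positions.
Systematic placement gives 2 geometric isomers: Br and CO mutually trans; Br and CO mutually cis (chiral).
One of these lacks any improper symmetry element and so occurs as an enantiomeric pair, giving 2 + 1 = 3 stereoisomers in total.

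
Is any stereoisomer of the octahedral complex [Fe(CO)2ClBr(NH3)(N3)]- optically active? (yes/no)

yes

An octahedron has six vertices in three trans pairs; every non-trans pair is cis.
Exhaustive case analysis gives 9 geometric isomers.
Of these, 6 lack any improper symmetry element and so occur as enantiomeric pairs, giving 9 + 6 = 15 stereoisomers in total.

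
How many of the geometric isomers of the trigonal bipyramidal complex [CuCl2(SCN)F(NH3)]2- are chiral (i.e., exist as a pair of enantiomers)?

3

Placing the ligands in turn and identifying arrangements related by rotation or reflection leaves 7 distinct geometric isomers.
Of these, 3 lack any improper symmetry element and so occur as enantiomeric pairs, giving 7 + 3 = 10 stereoisomers in total.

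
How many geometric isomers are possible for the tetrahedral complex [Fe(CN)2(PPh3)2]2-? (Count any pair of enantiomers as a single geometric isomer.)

In a tetrahedral complex all four positions are equivalent and every pair of ligands is adjacent — there is no cis/trans distinction.
Only one geometric arrangement is possible.

1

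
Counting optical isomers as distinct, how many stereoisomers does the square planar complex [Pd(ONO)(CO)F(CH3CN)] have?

3

Working through the distinct placements yields 3 geometric isomers: (CH3CN/F trans, CO/ONO trans); (CH3CN/ONO trans, CO/F trans); (CH3CN/CO trans, F/ONO trans).
Each arrangement has an internal mirror plane or centre of symmetry, so none is chiral.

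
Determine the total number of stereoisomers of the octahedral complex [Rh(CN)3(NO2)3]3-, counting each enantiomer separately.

2

In an octahedral complex each vertex has one trans partner and four cis neighbours.
Working through the distinct placements yields 2 geometric isomers: CN mer; CN fac.
Each arrangement has an internal mirror plane or centre of symmetry, so none is chiral.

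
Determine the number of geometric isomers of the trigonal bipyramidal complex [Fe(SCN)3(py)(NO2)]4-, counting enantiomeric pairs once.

4

Working through the distinct placements yields 4 geometric isomers: py equatorial, NO2 axial; py axial, NO2 axial; py equatorial, NO2 equatorial; py axial, NO2 equatorial.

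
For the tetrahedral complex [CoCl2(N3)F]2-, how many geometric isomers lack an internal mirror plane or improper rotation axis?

In a tetrahedral complex all four positions are equivalent and every pair of ligands is adjacent — there is no cis/trans distinction.
Only one geometric arrangement is possible.

0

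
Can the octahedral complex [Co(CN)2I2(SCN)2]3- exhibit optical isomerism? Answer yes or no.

yes

An octahedron has six vertices in three trans pairs; every non-trans pair is cis.
Working through the distinct placements yields 5 geometric isomers: CN trans, I trans, SCN trans; CN trans, I cis, SCN cis; CN cis, I cis, SCN trans; CN cis, I cis, SCN cis (chiral); CN cis, I trans, SCN cis.
One of these lacks any improper symmetry element and so occurs as an enantiomeric pair, giving 5 + 1 = 6 stereoisomers in total.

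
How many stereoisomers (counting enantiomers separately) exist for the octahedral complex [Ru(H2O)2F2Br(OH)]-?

There are 6 geometric isomers: H2O cis, F cis (3 arrangements, 2 chiral); H2O trans, F cis; H2O cis, F trans; H2O trans, F trans.
Of these, 2 lack any improper symmetry element and so occur as enantiomeric pairs, giving 6 + 2 = 8 stereoisomers in total.

8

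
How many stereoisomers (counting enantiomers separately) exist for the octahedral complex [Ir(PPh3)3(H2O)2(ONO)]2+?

The six octahedral sites form three mutually perpendicular trans pairs.
Working through the distinct placements yields 3 geometric isomers: PPh3 mer, H2O trans; PPh3 mer, H2O cis; PPh3 fac, H2O cis.
Each arrangement has an internal mirror plane or centre of symmetry, so none is chiral.

3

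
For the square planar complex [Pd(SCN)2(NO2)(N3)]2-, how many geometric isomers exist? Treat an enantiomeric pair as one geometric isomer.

In a square planar complex each vertex has one trans partner and two cis neighbours.
There are 2 geometric isomers: SCN cis; SCN trans.

2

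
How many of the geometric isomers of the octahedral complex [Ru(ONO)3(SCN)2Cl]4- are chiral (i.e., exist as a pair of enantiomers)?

0

The six octahedral sites form three mutually perpendicular trans pairs.
There are 3 geometric isomers: ONO mer, SCN trans; ONO fac, SCN cis; ONO mer, SCN cis.
Each arrangement has an internal mirror plane or centre of symmetry, so none is chiral.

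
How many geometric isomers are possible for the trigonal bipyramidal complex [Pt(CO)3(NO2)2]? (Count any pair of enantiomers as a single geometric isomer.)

3

A trigonal bipyramid has two axial and three equatorial sites, which are chemically inequivalent.
Systematic placement gives 3 geometric isomers: NO2 both equatorial; NO2 one axial, one equatorial; NO2 both axial.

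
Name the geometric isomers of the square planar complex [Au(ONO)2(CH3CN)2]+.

In a square planar complex each vertex has one trans partner and two cis neighbours.
Working through the distinct placements yields 2 geometric isomers: ONO cis; ONO trans.

cis and trans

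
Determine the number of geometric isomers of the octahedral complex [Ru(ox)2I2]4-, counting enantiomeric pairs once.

2

The six octahedral sites form three mutually perpendicular trans pairs.
Each ox is bidentate and must span two cis positions.
Systematic placement gives 2 geometric isomers: I trans; I cis (chiral).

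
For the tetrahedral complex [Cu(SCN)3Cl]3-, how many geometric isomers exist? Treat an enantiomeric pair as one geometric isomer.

All four vertices of a tetrahedron are equivalent and mutually adjacent, so cis/trans isomerism cannot arise.
Only one geometric arrangement is possible.

1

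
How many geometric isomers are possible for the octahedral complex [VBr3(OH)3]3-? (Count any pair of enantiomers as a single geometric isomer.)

The distinct arrangements are (2 in all): Br mer; Br fac.

2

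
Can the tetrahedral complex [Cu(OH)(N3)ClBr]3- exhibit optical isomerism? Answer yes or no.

yes

Only one geometric arrangement is possible; it has no improper symmetry element, so it exists as a pair of enantiomers (2 stereoisomers).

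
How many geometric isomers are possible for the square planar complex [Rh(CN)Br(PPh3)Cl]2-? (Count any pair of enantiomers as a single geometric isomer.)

Working through the distinct placements yields 3 geometric isomers: (Br/Cl trans, CN/PPh3 trans); (Br/PPh3 trans, CN/Cl trans); (Br/CN trans, Cl/PPh3 trans).

3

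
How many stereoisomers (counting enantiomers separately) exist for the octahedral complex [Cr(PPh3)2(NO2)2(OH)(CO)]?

8

An octahedron has six vertices in three trans pairs; every non-trans pair is cis.
The distinct arrangements are (6 in all): PPh3 trans, NO2 cis; PPh3 cis, NO2 cis (3 arrangements, 2 chiral); PPh3 trans, NO2 trans; PPh3 cis, NO2 trans.
Of these, 2 lack any improper symmetry element and so occur as enantiomeric pairs, giving 6 + 2 = 8 stereoisomers in total.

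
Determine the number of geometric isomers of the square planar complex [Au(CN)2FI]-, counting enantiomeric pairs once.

In a square planar complex each vertex has one trans partner and two cis neighbours.
Systematic placement gives 2 geometric isomers: CN cis; CN trans.

2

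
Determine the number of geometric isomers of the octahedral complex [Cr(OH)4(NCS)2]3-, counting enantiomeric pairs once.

2

In an octahedral complex each vertex has one trans partner and four cis neighbours.
The distinct arrangements are (2 in all): NCS trans; NCS cis.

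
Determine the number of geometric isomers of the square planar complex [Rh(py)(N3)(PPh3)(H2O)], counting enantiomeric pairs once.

3

In a square planar complex each vertex has one trans partner and two cis neighbours.
There are 3 geometric isomers: (H2O/PPh3 trans, N3/py trans); (H2O/py trans, N3/PPh3 trans); (H2O/N3 trans, PPh3/py trans).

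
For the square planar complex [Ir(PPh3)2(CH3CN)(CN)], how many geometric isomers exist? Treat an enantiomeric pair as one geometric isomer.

2

Systematic placement gives 2 geometric isomers: PPh3 cis; PPh3 trans.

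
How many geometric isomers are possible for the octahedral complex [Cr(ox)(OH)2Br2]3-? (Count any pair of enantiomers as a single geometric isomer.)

3

Each ox is bidentate and must span two cis positions.
There are 3 geometric isomers: OH cis, Br trans; OH cis, Br cis (chiral); OH trans, Br cis.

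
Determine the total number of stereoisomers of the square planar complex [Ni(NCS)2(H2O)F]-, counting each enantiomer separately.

2

A square has two trans pairs of vertices; adjacent vertices are cis.
Working through the distinct placements yields 2 geometric isomers: NCS cis; NCS trans.
Each arrangement has an internal mirror plane or centre of symmetry, so none is chiral.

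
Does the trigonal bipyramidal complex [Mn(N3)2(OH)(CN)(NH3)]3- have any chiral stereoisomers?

yes

Systematic enumeration (placing each ligand type in turn and discarding arrangements equivalent by rotation or reflection) gives 7 geometric isomers.
Of these, 3 lack any improper symmetry element and so occur as enantiomeric pairs, giving 7 + 3 = 10 stereoisomers in total.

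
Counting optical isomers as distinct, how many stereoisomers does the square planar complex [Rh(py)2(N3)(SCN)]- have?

A square has two trans pairs of vertices; adjacent vertices are cis.
There are 2 geometric isomers: py cis; py trans.
Each arrangement has an internal mirror plane or centre of symmetry, so none is chiral.

2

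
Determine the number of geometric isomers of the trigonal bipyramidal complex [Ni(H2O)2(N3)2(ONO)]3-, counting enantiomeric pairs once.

5

In a trigonal bipyramid the two axial positions differ from the three equatorial ones.
Exhaustive case analysis gives 5 geometric isomers.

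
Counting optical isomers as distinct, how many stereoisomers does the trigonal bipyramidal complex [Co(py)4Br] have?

Working through the distinct placements yields 2 geometric isomers: Br axial; Br equatorial.
Each arrangement has an internal mirror plane or centre of symmetry, so none is chiral.

2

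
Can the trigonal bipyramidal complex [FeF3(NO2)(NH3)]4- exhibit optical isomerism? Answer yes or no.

no

Working through the distinct placements yields 4 geometric isomers: NO2 equatorial, NH3 equatorial; NO2 equatorial, NH3 axial; NO2 axial, NH3 equatorial; NO2 axial, NH3 axial.
Each arrangement has an internal mirror plane or centre of symmetry, so none is chiral.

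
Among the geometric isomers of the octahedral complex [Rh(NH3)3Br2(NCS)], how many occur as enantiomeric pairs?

0

An octahedron has six vertices in three trans pairs; every non-trans pair is cis.
The distinct arrangements are (3 in all): NH3 mer, Br trans; NH3 mer, Br cis; NH3 fac, Br cis.
Each arrangement has an internal mirror plane or centre of symmetry, so none is chiral.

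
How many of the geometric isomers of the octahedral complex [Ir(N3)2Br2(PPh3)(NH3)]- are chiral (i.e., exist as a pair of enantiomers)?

The six octahedral sites form three mutually perpendicular trans pairs.
There are 6 geometric isomers: N3 trans, Br trans; N3 cis, Br trans; N3 cis, Br cis (3 arrangements, 2 chiral); N3 trans, Br cis.
Of these, 2 lack any improper symmetry element and so occur as enantiomeric pairs, giving 6 + 2 = 8 stereoisomers in total.

2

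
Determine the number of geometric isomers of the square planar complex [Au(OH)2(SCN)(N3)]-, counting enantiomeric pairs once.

In a square planar complex each vertex has one trans partner and two cis neighbours.
Systematic placement gives 2 geometric isomers: OH cis; OH trans.

2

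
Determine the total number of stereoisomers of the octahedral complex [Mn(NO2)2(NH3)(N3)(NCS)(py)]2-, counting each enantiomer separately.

In an octahedral complex each vertex has one trans partner and four cis neighbours.
Exhaustive case analysis gives 9 geometric isomers.
Of these, 6 lack any improper symmetry element and so occur as enantiomeric pairs, giving 9 + 6 = 15 stereoisomers in total.

15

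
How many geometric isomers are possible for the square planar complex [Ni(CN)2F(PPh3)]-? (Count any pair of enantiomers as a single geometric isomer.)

2

There are 2 geometric isomers: CN cis; CN trans.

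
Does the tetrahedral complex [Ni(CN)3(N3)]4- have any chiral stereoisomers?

In a tetrahedral complex all four positions are equivalent and every pair of ligands is adjacent — there is no cis/trans distinction.
Only one geometric arrangement is possible.

no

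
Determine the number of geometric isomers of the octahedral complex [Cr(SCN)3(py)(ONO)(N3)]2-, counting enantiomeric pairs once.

In an octahedral complex each vertex has one trans partner and four cis neighbours.
There are 4 geometric isomers: SCN mer (3 arrangements); SCN fac (chiral).

4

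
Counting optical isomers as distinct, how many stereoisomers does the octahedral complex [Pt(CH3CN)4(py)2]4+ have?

2

In an octahedral complex each vertex has one trans partner and four cis neighbours.
Systematic placement gives 2 geometric isomers: py trans; py cis.
Each arrangement has an internal mirror plane or centre of symmetry, so none is chiral.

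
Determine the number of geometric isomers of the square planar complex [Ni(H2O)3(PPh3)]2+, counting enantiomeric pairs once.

1

A square has two trans pairs of vertices; adjacent vertices are cis.
Only one geometric arrangement is possible.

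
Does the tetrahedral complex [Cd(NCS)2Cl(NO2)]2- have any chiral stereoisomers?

no

In a tetrahedral complex all four positions are equivalent and every pair of ligands is adjacent — there is no cis/trans distinction.
Only one geometric arrangement is possible.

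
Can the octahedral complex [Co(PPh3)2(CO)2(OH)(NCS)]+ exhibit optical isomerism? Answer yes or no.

The six octahedral sites form three mutually perpendicular trans pairs.
There are 6 geometric isomers: PPh3 trans, CO trans; PPh3 cis, CO trans; PPh3 trans, CO cis; PPh3 cis, CO cis (3 arrangements, 2 chiral).
Of these, 2 lack any improper symmetry element and so occur as enantiomeric pairs, giving 6 + 2 = 8 stereoisomers in total.

yes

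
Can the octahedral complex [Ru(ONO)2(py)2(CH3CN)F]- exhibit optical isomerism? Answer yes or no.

yes

There are 6 geometric isomers: ONO trans, py trans; ONO cis, py cis (3 arrangements, 2 chiral); ONO cis, py trans; ONO trans, py cis.
Of these, 2 lack any improper symmetry element and so occur as enantiomeric pairs, giving 6 + 2 = 8 stereoisomers in total.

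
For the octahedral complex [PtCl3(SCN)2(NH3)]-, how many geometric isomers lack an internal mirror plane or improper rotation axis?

0

In an octahedral complex each vertex has one trans partner and four cis neighbours.
There are 3 geometric isomers: Cl mer, SCN trans; Cl mer, SCN cis; Cl fac, SCN cis.
Each arrangement has an internal mirror plane or centre of symmetry, so none is chiral.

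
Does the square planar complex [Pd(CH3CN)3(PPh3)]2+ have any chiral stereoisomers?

no

Only one geometric arrangement is possible.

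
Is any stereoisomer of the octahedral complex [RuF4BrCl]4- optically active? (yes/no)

no

An octahedron has six vertices in three trans pairs; every non-trans pair is cis.
There are 2 geometric isomers: Br and Cl mutually trans; Br and Cl mutually cis.
Each arrangement has an internal mirror plane or centre of symmetry, so none is chiral.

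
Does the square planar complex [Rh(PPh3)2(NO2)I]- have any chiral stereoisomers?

Working through the distinct placements yields 2 geometric isomers: PPh3 cis; PPh3 trans.
Each arrangement has an internal mirror plane or centre of symmetry, so none is chiral.

no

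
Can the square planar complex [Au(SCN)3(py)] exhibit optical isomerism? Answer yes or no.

no

A square has two trans pairs of vertices; adjacent vertices are cis.
Only one geometric arrangement is possible.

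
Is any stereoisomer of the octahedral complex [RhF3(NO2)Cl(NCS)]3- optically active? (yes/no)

yes

In an octahedral complex each vertex has one trans partner and four cis neighbours.
Working through the distinct placements yields 4 geometric isomers: F mer (3 arrangements); F fac (chiral).
One of these lacks any improper symmetry element and so occurs as an enantiomeric pair, giving 4 + 1 = 5 stereoisomers in total.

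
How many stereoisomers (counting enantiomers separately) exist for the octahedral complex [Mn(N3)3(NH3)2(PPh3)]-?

3

In an octahedral complex each vertex has one trans partner and four cis neighbours.
The distinct arrangements are (3 in all): N3 mer, NH3 cis; N3 mer, NH3 trans; N3 fac, NH3 cis.
Each arrangement has an internal mirror plane or centre of symmetry, so none is chiral.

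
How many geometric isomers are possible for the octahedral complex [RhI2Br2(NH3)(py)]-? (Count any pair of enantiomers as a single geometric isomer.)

6

An octahedron has six vertices in three trans pairs; every non-trans pair is cis.
The distinct arrangements are (6 in all): I trans, Br trans; I cis, Br trans; I cis, Br cis (3 arrangements, 2 chiral); I trans, Br cis.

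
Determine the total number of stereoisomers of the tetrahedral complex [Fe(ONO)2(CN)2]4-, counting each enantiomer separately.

All four vertices of a tetrahedron are equivalent and mutually adjacent, so cis/trans isomerism cannot arise.
Only one geometric arrangement is possible.

1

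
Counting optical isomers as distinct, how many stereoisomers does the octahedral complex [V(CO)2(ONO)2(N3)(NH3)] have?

8

Systematic placement gives 6 geometric isomers: CO trans, ONO trans; CO trans, ONO cis; CO cis, ONO trans; CO cis, ONO cis (3 arrangements, 2 chiral).
Of these, 2 lack any improper symmetry element and so occur as enantiomeric pairs, giving 6 + 2 = 8 stereoisomers in total.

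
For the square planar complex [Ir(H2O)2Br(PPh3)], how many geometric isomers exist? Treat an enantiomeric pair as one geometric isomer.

2

A square has two trans pairs of vertices; adjacent vertices are cis.
Working through the distinct placements yields 2 geometric isomers: H2O cis; H2O trans.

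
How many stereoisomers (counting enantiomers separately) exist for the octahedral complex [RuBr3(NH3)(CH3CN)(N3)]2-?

Systematic placement gives 4 geometric isomers: Br mer (3 arrangements); Br fac (chiral).
One of these lacks any improper symmetry element and so occurs as an enantiomeric pair, giving 4 + 1 = 5 stereoisomers in total.

5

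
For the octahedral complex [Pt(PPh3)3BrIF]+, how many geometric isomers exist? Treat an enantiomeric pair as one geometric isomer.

Working through the distinct placements yields 4 geometric isomers: PPh3 mer (3 arrangements); PPh3 fac (chiral).

4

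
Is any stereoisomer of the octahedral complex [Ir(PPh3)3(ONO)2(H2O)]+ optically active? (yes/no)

no

The six octahedral sites form three mutually perpendicular trans pairs.
There are 3 geometric isomers: PPh3 mer, ONO cis; PPh3 mer, ONO trans; PPh3 fac, ONO cis.
Each arrangement has an internal mirror plane or centre of symmetry, so none is chiral.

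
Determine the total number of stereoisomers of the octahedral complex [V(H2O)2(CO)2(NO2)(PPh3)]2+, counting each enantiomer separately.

The six octahedral sites form three mutually perpendicular trans pairs.
The distinct arrangements are (6 in all): H2O trans, CO trans; H2O cis, CO trans; H2O cis, CO cis (3 arrangements, 2 chiral); H2O trans, CO cis.
Of these, 2 lack any improper symmetry element and so occur as enantiomeric pairs, giving 6 + 2 = 8 stereoisomers in total.

8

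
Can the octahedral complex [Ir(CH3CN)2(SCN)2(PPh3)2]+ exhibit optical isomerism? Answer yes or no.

yes

The six octahedral sites form three mutually perpendicular trans pairs.
There are 5 geometric isomers: CH3CN trans, SCN trans, PPh3 trans; CH3CN trans, SCN cis, PPh3 cis; CH3CN cis, SCN trans, PPh3 cis; CH3CN cis, SCN cis, PPh3 cis (chiral); CH3CN cis, SCN cis, PPh3 trans.
One of these lacks any improper symmetry element and so occurs as an enantiomeric pair, giving 5 + 1 = 6 stereoisomers in total.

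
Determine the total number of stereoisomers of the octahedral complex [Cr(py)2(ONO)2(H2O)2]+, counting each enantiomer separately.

6

In an octahedral complex each vertex has one trans partner and four cis neighbours.
Systematic placement gives 5 geometric isomers: py trans, ONO trans, H2O trans; py cis, ONO cis, H2O trans; py trans, ONO cis, H2O cis; py cis, ONO cis, H2O cis (chiral); py cis, ONO trans, H2O cis.
One of these lacks any improper symmetry element and so occurs as an enantiomeric pair, giving 5 + 1 = 6 stereoisomers in total.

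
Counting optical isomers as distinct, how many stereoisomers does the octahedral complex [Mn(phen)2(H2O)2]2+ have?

In an octahedral complex each vertex has one trans partner and four cis neighbours.
Each phen is bidentate and must span two cis positions.
Working through the distinct placements yields 2 geometric isomers: H2O trans; H2O cis (chiral).
One of these lacks any improper symmetry element and so occurs as an enantiomeric pair, giving 2 + 1 = 3 stereoisomers in total.

3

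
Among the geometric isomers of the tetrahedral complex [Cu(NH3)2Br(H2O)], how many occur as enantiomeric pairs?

In a tetrahedral complex all four positions are equivalent and every pair of ligands is adjacent — there is no cis/trans distinction.
Only one geometric arrangement is possible.

0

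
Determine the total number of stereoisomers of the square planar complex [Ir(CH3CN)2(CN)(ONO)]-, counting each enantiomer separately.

A square has two trans pairs of vertices; adjacent vertices are cis.
Working through the distinct placements yields 2 geometric isomers: CH3CN cis; CH3CN trans.
Each arrangement has an internal mirror plane or centre of symmetry, so none is chiral.

2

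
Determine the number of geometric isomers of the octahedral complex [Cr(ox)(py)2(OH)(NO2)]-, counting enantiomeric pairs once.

4

The six octahedral sites form three mutually perpendicular trans pairs.
Each ox is bidentate and must span two cis positions.
There are 4 geometric isomers: py cis (3 arrangements, 2 chiral); py trans.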